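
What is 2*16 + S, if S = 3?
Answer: 35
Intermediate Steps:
2*16 + S = 2*16 + 3 = 32 + 3 = 35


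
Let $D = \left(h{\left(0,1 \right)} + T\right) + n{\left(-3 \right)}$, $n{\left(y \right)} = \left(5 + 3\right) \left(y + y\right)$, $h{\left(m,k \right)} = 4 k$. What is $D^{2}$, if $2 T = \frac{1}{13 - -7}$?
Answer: $\frac{3094081}{1600} \approx 1933.8$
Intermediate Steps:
$T = \frac{1}{40}$ ($T = \frac{1}{2 \left(13 - -7\right)} = \frac{1}{2 \left(13 + 7\right)} = \frac{1}{2 \cdot 20} = \frac{1}{2} \cdot \frac{1}{20} = \frac{1}{40} \approx 0.025$)
$n{\left(y \right)} = 16 y$ ($n{\left(y \right)} = 8 \cdot 2 y = 16 y$)
$D = - \frac{1759}{40}$ ($D = \left(4 \cdot 1 + \frac{1}{40}\right) + 16 \left(-3\right) = \left(4 + \frac{1}{40}\right) - 48 = \frac{161}{40} - 48 = - \frac{1759}{40} \approx -43.975$)
$D^{2} = \left(- \frac{1759}{40}\right)^{2} = \frac{3094081}{1600}$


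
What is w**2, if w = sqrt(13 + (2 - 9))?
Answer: 6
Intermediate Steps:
w = sqrt(6) (w = sqrt(13 - 7) = sqrt(6) ≈ 2.4495)
w**2 = (sqrt(6))**2 = 6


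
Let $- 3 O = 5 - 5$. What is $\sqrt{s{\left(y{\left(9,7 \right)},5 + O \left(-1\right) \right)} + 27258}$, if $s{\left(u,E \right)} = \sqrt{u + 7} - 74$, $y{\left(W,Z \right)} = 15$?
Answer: $\sqrt{27184 + \sqrt{22}} \approx 164.89$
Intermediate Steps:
$O = 0$ ($O = - \frac{5 - 5}{3} = \left(- \frac{1}{3}\right) 0 = 0$)
$s{\left(u,E \right)} = -74 + \sqrt{7 + u}$ ($s{\left(u,E \right)} = \sqrt{7 + u} - 74 = -74 + \sqrt{7 + u}$)
$\sqrt{s{\left(y{\left(9,7 \right)},5 + O \left(-1\right) \right)} + 27258} = \sqrt{\left(-74 + \sqrt{7 + 15}\right) + 27258} = \sqrt{\left(-74 + \sqrt{22}\right) + 27258} = \sqrt{27184 + \sqrt{22}}$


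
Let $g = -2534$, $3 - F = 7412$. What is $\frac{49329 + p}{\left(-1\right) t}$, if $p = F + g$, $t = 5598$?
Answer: $- \frac{19693}{2799} \approx -7.0357$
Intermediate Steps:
$F = -7409$ ($F = 3 - 7412 = -7409$)
$p = -9943$ ($p = -7409 - 2534 = -9943$)
$\frac{49329 + p}{\left(-1\right) t} = \frac{49329 - 9943}{\left(-1\right) 5598} = \frac{39386}{-5598} = 39386 \left(- \frac{1}{5598}\right) = - \frac{19693}{2799}$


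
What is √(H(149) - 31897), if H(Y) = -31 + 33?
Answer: I*√31895 ≈ 178.59*I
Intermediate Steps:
H(Y) = 2
√(H(149) - 31897) = √(2 - 31897) = √(-31895) = I*√31895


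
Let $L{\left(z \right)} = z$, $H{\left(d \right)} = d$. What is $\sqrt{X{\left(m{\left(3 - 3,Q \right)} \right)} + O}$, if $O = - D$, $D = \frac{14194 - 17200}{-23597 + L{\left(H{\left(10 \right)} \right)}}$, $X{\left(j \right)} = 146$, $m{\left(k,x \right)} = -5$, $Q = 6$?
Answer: $\frac{2 \sqrt{20288924138}}{23587} \approx 12.078$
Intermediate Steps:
$D = \frac{3006}{23587}$ ($D = \frac{14194 - 17200}{-23597 + 10} = - \frac{3006}{-23587} = \left(-3006\right) \left(- \frac{1}{23587}\right) = \frac{3006}{23587} \approx 0.12744$)
$O = - \frac{3006}{23587}$ ($O = \left(-1\right) \frac{3006}{23587} = - \frac{3006}{23587} \approx -0.12744$)
$\sqrt{X{\left(m{\left(3 - 3,Q \right)} \right)} + O} = \sqrt{146 - \frac{3006}{23587}} = \sqrt{\frac{3440696}{23587}} = \frac{2 \sqrt{20288924138}}{23587}$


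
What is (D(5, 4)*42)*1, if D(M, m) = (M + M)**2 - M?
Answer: 3990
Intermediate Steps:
D(M, m) = -M + 4*M**2 (D(M, m) = (2*M)**2 - M = 4*M**2 - M = -M + 4*M**2)
(D(5, 4)*42)*1 = ((5*(-1 + 4*5))*42)*1 = ((5*(-1 + 20))*42)*1 = ((5*19)*42)*1 = (95*42)*1 = 3990*1 = 3990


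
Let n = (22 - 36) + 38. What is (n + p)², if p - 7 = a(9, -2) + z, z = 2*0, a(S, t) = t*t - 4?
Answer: 961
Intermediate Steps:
a(S, t) = -4 + t² (a(S, t) = t² - 4 = -4 + t²)
z = 0
n = 24 (n = -14 + 38 = 24)
p = 7 (p = 7 + ((-4 + (-2)²) + 0) = 7 + ((-4 + 4) + 0) = 7 + (0 + 0) = 7 + 0 = 7)
(n + p)² = (24 + 7)² = 31² = 961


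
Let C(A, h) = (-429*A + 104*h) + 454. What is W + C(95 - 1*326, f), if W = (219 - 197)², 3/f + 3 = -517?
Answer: 500182/5 ≈ 1.0004e+5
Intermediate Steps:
f = -3/520 (f = 3/(-3 - 517) = 3/(-520) = 3*(-1/520) = -3/520 ≈ -0.0057692)
C(A, h) = 454 - 429*A + 104*h
W = 484 (W = 22² = 484)
W + C(95 - 1*326, f) = 484 + (454 - 429*(95 - 1*326) + 104*(-3/520)) = 484 + (454 - 429*(95 - 326) - ⅗) = 484 + (454 - 429*(-231) - ⅗) = 484 + (454 + 99099 - ⅗) = 484 + 497762/5 = 500182/5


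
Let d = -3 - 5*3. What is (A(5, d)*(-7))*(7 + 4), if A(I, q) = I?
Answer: -385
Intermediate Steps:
d = -18 (d = -3 - 15 = -18)
(A(5, d)*(-7))*(7 + 4) = (5*(-7))*(7 + 4) = -35*11 = -385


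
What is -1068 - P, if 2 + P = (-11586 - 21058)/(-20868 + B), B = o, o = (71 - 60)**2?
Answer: -22148946/20747 ≈ -1067.6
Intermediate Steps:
o = 121 (o = 11**2 = 121)
B = 121
P = -8850/20747 (P = -2 + (-11586 - 21058)/(-20868 + 121) = -2 - 32644/(-20747) = -2 - 32644*(-1/20747) = -2 + 32644/20747 = -8850/20747 ≈ -0.42657)
-1068 - P = -1068 - 1*(-8850/20747) = -1068 + 8850/20747 = -22148946/20747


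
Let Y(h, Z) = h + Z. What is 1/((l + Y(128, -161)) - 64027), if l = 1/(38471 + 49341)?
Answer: -87812/5625236719 ≈ -1.5610e-5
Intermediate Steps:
l = 1/87812 ≈ 1.1388e-5
Y(h, Z) = Z + h
1/((l + Y(128, -161)) - 64027) = 1/((1/87812 + (-161 + 128)) - 64027) = 1/((1/87812 - 33) - 64027) = 1/(-2897795/87812 - 64027) = 1/(-5625236719/87812) = -87812/5625236719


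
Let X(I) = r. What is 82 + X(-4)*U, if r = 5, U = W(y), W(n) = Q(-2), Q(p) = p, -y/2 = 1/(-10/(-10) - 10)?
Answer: 72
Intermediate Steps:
y = 2/9 (y = -2/(-10/(-10) - 10) = -2/(-10*(-1/10) - 10) = -2/(1 - 10) = -2/(-9) = -2*(-1/9) = 2/9 ≈ 0.22222)
W(n) = -2
U = -2
X(I) = 5
82 + X(-4)*U = 82 + 5*(-2) = 82 - 10 = 72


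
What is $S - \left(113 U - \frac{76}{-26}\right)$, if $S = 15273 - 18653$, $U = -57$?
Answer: $\frac{39755}{13} \approx 3058.1$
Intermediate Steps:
$S = -3380$
$S - \left(113 U - \frac{76}{-26}\right) = -3380 - \left(113 \left(-57\right) - \frac{76}{-26}\right) = -3380 - \left(-6441 - - \frac{38}{13}\right) = -3380 - \left(-6441 + \frac{38}{13}\right) = -3380 - - \frac{83695}{13} = -3380 + \frac{83695}{13} = \frac{39755}{13}$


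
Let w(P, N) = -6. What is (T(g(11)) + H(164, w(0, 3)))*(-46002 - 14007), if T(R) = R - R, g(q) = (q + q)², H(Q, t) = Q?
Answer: -9841476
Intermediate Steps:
g(q) = 4*q² (g(q) = (2*q)² = 4*q²)
T(R) = 0
(T(g(11)) + H(164, w(0, 3)))*(-46002 - 14007) = (0 + 164)*(-46002 - 14007) = 164*(-60009) = -9841476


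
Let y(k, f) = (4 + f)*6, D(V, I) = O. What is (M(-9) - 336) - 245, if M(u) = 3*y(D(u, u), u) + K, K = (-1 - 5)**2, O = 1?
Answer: -635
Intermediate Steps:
D(V, I) = 1
y(k, f) = 24 + 6*f
K = 36 (K = (-6)**2 = 36)
M(u) = 108 + 18*u (M(u) = 3*(24 + 6*u) + 36 = (72 + 18*u) + 36 = 108 + 18*u)
(M(-9) - 336) - 245 = ((108 + 18*(-9)) - 336) - 245 = ((108 - 162) - 336) - 245 = (-54 - 336) - 245 = -390 - 245 = -635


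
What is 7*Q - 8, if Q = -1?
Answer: -15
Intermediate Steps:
7*Q - 8 = 7*(-1) - 8 = -7 - 8 = -15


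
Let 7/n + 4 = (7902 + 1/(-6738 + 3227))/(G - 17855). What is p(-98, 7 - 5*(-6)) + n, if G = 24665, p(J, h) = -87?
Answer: -6074296923/67895719 ≈ -89.465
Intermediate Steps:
n = -167369370/67895719 (n = 7/(-4 + (7902 + 1/(-6738 + 3227))/(24665 - 17855)) = 7/(-4 + (7902 + 1/(-3511))/6810) = 7/(-4 + (7902 - 1/3511)*(1/6810)) = 7/(-4 + (27743921/3511)*(1/6810)) = 7/(-4 + 27743921/23909910) = 7/(-67895719/23909910) = 7*(-23909910/67895719) = -167369370/67895719 ≈ -2.4651)
p(-98, 7 - 5*(-6)) + n = -87 - 167369370/67895719 = -6074296923/67895719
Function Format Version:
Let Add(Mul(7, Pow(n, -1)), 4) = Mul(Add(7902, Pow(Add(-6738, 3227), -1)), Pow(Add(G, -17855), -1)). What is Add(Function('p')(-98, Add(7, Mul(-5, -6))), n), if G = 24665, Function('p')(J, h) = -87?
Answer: Rational(-6074296923, 67895719) ≈ -89.465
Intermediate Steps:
n = Rational(-167369370, 67895719) (n = Mul(7, Pow(Add(-4, Mul(Add(7902, Pow(Add(-6738, 3227), -1)), Pow(Add(24665, -17855), -1))), -1)) = Mul(7, Pow(Add(-4, Mul(Add(7902, Pow(-3511, -1)), Pow(6810, -1))), -1)) = Mul(7, Pow(Add(-4, Mul(Add(7902, Rational(-1, 3511)), Rational(1, 6810))), -1)) = Mul(7, Pow(Add(-4, Mul(Rational(27743921, 3511), Rational(1, 6810))), -1)) = Mul(7, Pow(Add(-4, Rational(27743921, 23909910)), -1)) = Mul(7, Pow(Rational(-67895719, 23909910), -1)) = Mul(7, Rational(-23909910, 67895719)) = Rational(-167369370, 67895719) ≈ -2.4651)
Add(Function('p')(-98, Add(7, Mul(-5, -6))), n) = Add(-87, Rational(-167369370, 67895719)) = Rational(-6074296923, 67895719)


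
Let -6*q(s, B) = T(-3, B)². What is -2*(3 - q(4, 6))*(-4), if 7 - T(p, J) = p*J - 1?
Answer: 2776/3 ≈ 925.33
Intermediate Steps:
T(p, J) = 8 - J*p (T(p, J) = 7 - (p*J - 1) = 7 - (J*p - 1) = 7 - (-1 + J*p) = 7 + (1 - J*p) = 8 - J*p)
q(s, B) = -(8 + 3*B)²/6 (q(s, B) = -(8 - 1*B*(-3))²/6 = -(8 + 3*B)²/6)
-2*(3 - q(4, 6))*(-4) = -2*(3 - (-1)*(8 + 3*6)²/6)*(-4) = -2*(3 - (-1)*(8 + 18)²/6)*(-4) = -2*(3 - (-1)*26²/6)*(-4) = -2*(3 - (-1)*676/6)*(-4) = -2*(3 - 1*(-338/3))*(-4) = -2*(3 + 338/3)*(-4) = -2*347/3*(-4) = -694/3*(-4) = 2776/3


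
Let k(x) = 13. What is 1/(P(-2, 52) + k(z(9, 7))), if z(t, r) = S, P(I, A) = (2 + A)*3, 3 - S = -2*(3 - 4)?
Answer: 1/175 ≈ 0.0057143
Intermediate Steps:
S = 1 (S = 3 - (-2)*(3 - 4) = 3 - (-2)*(-1) = 3 - 1*2 = 3 - 2 = 1)
P(I, A) = 6 + 3*A
z(t, r) = 1
1/(P(-2, 52) + k(z(9, 7))) = 1/((6 + 3*52) + 13) = 1/((6 + 156) + 13) = 1/(162 + 13) = 1/175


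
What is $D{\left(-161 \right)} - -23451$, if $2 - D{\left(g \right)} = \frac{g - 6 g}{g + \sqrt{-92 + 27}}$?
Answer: $\frac{609579263}{25986} + \frac{805 i \sqrt{65}}{25986} \approx 23458.0 + 0.24975 i$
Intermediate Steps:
$D{\left(g \right)} = 2 + \frac{5 g}{g + i \sqrt{65}}$ ($D{\left(g \right)} = 2 - \frac{g - 6 g}{g + \sqrt{-92 + 27}} = 2 - \frac{\left(-5\right) g}{g + \sqrt{-65}} = 2 - \frac{\left(-5\right) g}{g + i \sqrt{65}} = 2 - - \frac{5 g}{g + i \sqrt{65}} = 2 + \frac{5 g}{g + i \sqrt{65}}$)
$D{\left(-161 \right)} - -23451 = \frac{7 \left(-161\right) + 2 i \sqrt{65}}{-161 + i \sqrt{65}} - -23451 = \frac{-1127 + 2 i \sqrt{65}}{-161 + i \sqrt{65}} + 23451 = 23451 + \frac{-1127 + 2 i \sqrt{65}}{-161 + i \sqrt{65}}$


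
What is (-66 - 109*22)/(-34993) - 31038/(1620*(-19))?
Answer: 27665587/25644870 ≈ 1.0788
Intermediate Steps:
(-66 - 109*22)/(-34993) - 31038/(1620*(-19)) = (-66 - 2398)*(-1/34993) - 31038/(-30780) = -2464*(-1/34993) - 31038*(-1/30780) = 352/4999 + 5173/5130 = 27665587/25644870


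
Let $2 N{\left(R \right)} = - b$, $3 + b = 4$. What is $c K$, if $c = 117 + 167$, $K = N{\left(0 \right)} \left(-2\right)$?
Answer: $284$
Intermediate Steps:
$b = 1$ ($b = -3 + 4 = 1$)
$N{\left(R \right)} = - \frac{1}{2}$ ($N{\left(R \right)} = \frac{\left(-1\right) 1}{2} = \frac{1}{2} \left(-1\right) = - \frac{1}{2}$)
$K = 1$ ($K = \left(- \frac{1}{2}\right) \left(-2\right) = 1$)
$c = 284$
$c K = 284 \cdot 1 = 284$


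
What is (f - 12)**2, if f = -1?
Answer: 169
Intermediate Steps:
(f - 12)**2 = (-1 - 12)**2 = (-13)**2 = 169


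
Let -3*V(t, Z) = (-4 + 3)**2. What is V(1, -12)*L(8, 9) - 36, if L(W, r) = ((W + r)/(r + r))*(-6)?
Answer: -307/9 ≈ -34.111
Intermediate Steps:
V(t, Z) = -1/3 (V(t, Z) = -(-4 + 3)**2/3 = -1/3*(-1)**2 = -1/3*1 = -1/3)
L(W, r) = -3*(W + r)/r (L(W, r) = ((W + r)/((2*r)))*(-6) = ((W + r)*(1/(2*r)))*(-6) = ((W + r)/(2*r))*(-6) = -3*(W + r)/r)
V(1, -12)*L(8, 9) - 36 = -(-3 - 3*8/9)/3 - 36 = -(-3 - 3*8*1/9)/3 - 36 = -(-3 - 8/3)/3 - 36 = -1/3*(-17/3) - 36 = 17/9 - 36 = -307/9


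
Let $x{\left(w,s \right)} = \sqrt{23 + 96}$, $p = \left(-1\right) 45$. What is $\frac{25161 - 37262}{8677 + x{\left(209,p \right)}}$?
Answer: $- \frac{105000377}{75290210} + \frac{12101 \sqrt{119}}{75290210} \approx -1.3929$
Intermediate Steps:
$p = -45$
$x{\left(w,s \right)} = \sqrt{119}$
$\frac{25161 - 37262}{8677 + x{\left(209,p \right)}} = \frac{25161 - 37262}{8677 + \sqrt{119}} = - \frac{12101}{8677 + \sqrt{119}}$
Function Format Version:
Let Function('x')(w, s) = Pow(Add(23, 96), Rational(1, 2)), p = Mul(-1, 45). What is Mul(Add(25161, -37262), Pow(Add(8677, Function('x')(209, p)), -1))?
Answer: Add(Rational(-105000377, 75290210), Mul(Rational(12101, 75290210), Pow(119, Rational(1, 2)))) ≈ -1.3929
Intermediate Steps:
p = -45
Function('x')(w, s) = Pow(119, Rational(1, 2))
Mul(Add(25161, -37262), Pow(Add(8677, Function('x')(209, p)), -1)) = Mul(Add(25161, -37262), Pow(Add(8677, Pow(119, Rational(1, 2))), -1)) = Mul(-12101, Pow(Add(8677, Pow(119, Rational(1, 2))), -1))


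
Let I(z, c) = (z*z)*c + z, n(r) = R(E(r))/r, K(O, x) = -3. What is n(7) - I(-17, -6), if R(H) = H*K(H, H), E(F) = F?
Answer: 1748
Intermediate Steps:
R(H) = -3*H (R(H) = H*(-3) = -3*H)
n(r) = -3 (n(r) = (-3*r)/r = -3)
I(z, c) = z + c*z² (I(z, c) = z²*c + z = c*z² + z = z + c*z²)
n(7) - I(-17, -6) = -3 - (-17)*(1 - 6*(-17)) = -3 - (-17)*(1 + 102) = -3 - (-17)*103 = -3 - 1*(-1751) = -3 + 1751 = 1748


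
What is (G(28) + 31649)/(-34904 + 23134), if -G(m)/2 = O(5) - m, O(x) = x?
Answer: -6339/2354 ≈ -2.6929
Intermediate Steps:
G(m) = -10 + 2*m (G(m) = -2*(5 - m) = -10 + 2*m)
(G(28) + 31649)/(-34904 + 23134) = ((-10 + 2*28) + 31649)/(-34904 + 23134) = ((-10 + 56) + 31649)/(-11770) = (46 + 31649)*(-1/11770) = 31695*(-1/11770) = -6339/2354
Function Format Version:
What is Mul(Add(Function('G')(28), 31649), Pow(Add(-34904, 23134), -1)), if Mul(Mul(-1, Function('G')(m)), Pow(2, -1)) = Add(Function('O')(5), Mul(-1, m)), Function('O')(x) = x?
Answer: Rational(-6339, 2354) ≈ -2.6929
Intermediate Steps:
Function('G')(m) = Add(-10, Mul(2, m)) (Function('G')(m) = Mul(-2, Add(5, Mul(-1, m))) = Add(-10, Mul(2, m)))
Mul(Add(Function('G')(28), 31649), Pow(Add(-34904, 23134), -1)) = Mul(Add(Add(-10, Mul(2, 28)), 31649), Pow(Add(-34904, 23134), -1)) = Mul(Add(Add(-10, 56), 31649), Pow(-11770, -1)) = Mul(Add(46, 31649), Rational(-1, 11770)) = Mul(31695, Rational(-1, 11770)) = Rational(-6339, 2354)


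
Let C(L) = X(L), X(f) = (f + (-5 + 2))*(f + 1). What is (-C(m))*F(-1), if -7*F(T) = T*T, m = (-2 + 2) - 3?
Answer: 12/7 ≈ 1.7143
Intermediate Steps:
X(f) = (1 + f)*(-3 + f) (X(f) = (f - 3)*(1 + f) = (-3 + f)*(1 + f) = (1 + f)*(-3 + f))
m = -3 (m = 0 - 3 = -3)
C(L) = -3 + L² - 2*L
F(T) = -T²/7 (F(T) = -T*T/7 = -T²/7)
(-C(m))*F(-1) = (-(-3 + (-3)² - 2*(-3)))*(-⅐*(-1)²) = (-(-3 + 9 + 6))*(-⅐*1) = -1*12*(-⅐) = -12*(-⅐) = 12/7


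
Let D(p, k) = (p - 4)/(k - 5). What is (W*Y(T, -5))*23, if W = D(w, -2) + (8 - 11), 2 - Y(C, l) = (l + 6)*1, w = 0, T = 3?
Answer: -391/7 ≈ -55.857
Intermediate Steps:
D(p, k) = (-4 + p)/(-5 + k)
Y(C, l) = -4 - l (Y(C, l) = 2 - (l + 6) = 2 - (6 + l) = 2 + (-6 - l) = -4 - l)
W = -17/7 (W = (-4 + 0)/(-5 - 2) + (8 - 11) = -4/(-7) - 3 = -⅐*(-4) - 3 = 4/7 - 3 = -17/7 ≈ -2.4286)
(W*Y(T, -5))*23 = -17*(-4 - 1*(-5))/7*23 = -17*(-4 + 5)/7*23 = -17/7*1*23 = -17/7*23 = -391/7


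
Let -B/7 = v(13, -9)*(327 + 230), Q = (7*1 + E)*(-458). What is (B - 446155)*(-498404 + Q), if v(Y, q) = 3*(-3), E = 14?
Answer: 208829555408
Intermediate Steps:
v(Y, q) = -9
Q = -9618 (Q = (7*1 + 14)*(-458) = (7 + 14)*(-458) = 21*(-458) = -9618)
B = 35091 (B = -(-63)*(327 + 230) = -(-63)*557 = -7*(-5013) = 35091)
(B - 446155)*(-498404 + Q) = (35091 - 446155)*(-498404 - 9618) = -411064*(-508022) = 208829555408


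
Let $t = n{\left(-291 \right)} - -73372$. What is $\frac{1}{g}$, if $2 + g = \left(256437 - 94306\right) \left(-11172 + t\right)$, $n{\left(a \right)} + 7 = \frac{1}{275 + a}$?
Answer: $\frac{16}{161334450365} \approx 9.9173 \cdot 10^{-11}$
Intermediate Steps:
$n{\left(a \right)} = -7 + \frac{1}{275 + a}$
$t = \frac{1173839}{16}$ ($t = \frac{-1924 - -2037}{275 - 291} - -73372 = \frac{-1924 + 2037}{-16} + 73372 = \left(- \frac{1}{16}\right) 113 + 73372 = - \frac{113}{16} + 73372 = \frac{1173839}{16} \approx 73365.0$)
$g = \frac{161334450365}{16}$ ($g = -2 + \left(256437 - 94306\right) \left(-11172 + \frac{1173839}{16}\right) = -2 + 162131 \cdot \frac{995087}{16} = -2 + \frac{161334450397}{16} = \frac{161334450365}{16} \approx 1.0083 \cdot 10^{10}$)
$\frac{1}{g} = \frac{1}{\frac{161334450365}{16}} = \frac{16}{161334450365}$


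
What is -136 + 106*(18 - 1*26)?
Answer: -984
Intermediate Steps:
-136 + 106*(18 - 1*26) = -136 + 106*(18 - 26) = -136 + 106*(-8) = -136 - 848 = -984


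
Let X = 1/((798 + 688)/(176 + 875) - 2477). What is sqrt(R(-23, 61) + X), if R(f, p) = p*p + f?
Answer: sqrt(25033891492626247)/2601841 ≈ 60.811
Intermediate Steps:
R(f, p) = f + p**2 (R(f, p) = p**2 + f = f + p**2)
X = -1051/2601841 (X = 1/(1486/1051 - 2477) = 1/(-2601841/1051) = -1051/2601841 ≈ -0.00040394)
sqrt(R(-23, 61) + X) = sqrt((-23 + 61**2) - 1051/2601841) = sqrt((-23 + 3721) - 1051/2601841) = sqrt(3698 - 1051/2601841) = sqrt(9621606967/2601841) = sqrt(25033891492626247)/2601841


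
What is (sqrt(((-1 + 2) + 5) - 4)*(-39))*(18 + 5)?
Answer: -897*sqrt(2) ≈ -1268.5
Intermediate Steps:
(sqrt(((-1 + 2) + 5) - 4)*(-39))*(18 + 5) = (sqrt((1 + 5) - 4)*(-39))*23 = (sqrt(6 - 4)*(-39))*23 = (sqrt(2)*(-39))*23 = -39*sqrt(2)*23 = -897*sqrt(2)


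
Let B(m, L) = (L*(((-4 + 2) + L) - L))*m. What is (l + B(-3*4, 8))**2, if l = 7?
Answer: 39601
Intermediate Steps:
B(m, L) = -2*L*m (B(m, L) = (L*((-2 + L) - L))*m = (L*(-2))*m = (-2*L)*m = -2*L*m)
(l + B(-3*4, 8))**2 = (7 - 2*8*(-3*4))**2 = (7 - 2*8*(-12))**2 = (7 + 192)**2 = 199**2 = 39601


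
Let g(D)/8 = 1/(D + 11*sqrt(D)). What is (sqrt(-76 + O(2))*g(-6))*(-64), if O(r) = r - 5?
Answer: -2816*sqrt(474)/381 + 512*I*sqrt(79)/127 ≈ -160.92 + 35.833*I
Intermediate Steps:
O(r) = -5 + r
g(D) = 8/(D + 11*sqrt(D))
(sqrt(-76 + O(2))*g(-6))*(-64) = (sqrt(-76 + (-5 + 2))*(8/(-6 + 11*sqrt(-6))))*(-64) = (sqrt(-76 - 3)*(8/(-6 + 11*(I*sqrt(6)))))*(-64) = (sqrt(-79)*(8/(-6 + 11*I*sqrt(6))))*(-64) = ((I*sqrt(79))*(8/(-6 + 11*I*sqrt(6))))*(-64) = (8*I*sqrt(79)/(-6 + 11*I*sqrt(6)))*(-64) = -512*I*sqrt(79)/(-6 + 11*I*sqrt(6))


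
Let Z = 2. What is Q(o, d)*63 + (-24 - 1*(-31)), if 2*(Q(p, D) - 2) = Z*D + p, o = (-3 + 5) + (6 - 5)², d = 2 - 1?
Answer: 581/2 ≈ 290.50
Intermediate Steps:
d = 1
o = 3 (o = 2 + 1² = 2 + 1 = 3)
Q(p, D) = 2 + D + p/2 (Q(p, D) = 2 + (2*D + p)/2 = 2 + (p + 2*D)/2 = 2 + (D + p/2) = 2 + D + p/2)
Q(o, d)*63 + (-24 - 1*(-31)) = (2 + 1 + (½)*3)*63 + (-24 - 1*(-31)) = (2 + 1 + 3/2)*63 + (-24 + 31) = (9/2)*63 + 7 = 567/2 + 7 = 581/2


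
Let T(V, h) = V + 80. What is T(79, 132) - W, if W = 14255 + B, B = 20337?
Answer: -34433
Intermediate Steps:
W = 34592 (W = 14255 + 20337 = 34592)
T(V, h) = 80 + V
T(79, 132) - W = (80 + 79) - 1*34592 = 159 - 34592 = -34433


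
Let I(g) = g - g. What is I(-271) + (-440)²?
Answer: 193600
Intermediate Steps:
I(g) = 0
I(-271) + (-440)² = 0 + (-440)² = 0 + 193600 = 193600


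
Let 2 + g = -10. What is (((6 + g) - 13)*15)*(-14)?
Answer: 3990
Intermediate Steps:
g = -12 (g = -2 - 10 = -12)
(((6 + g) - 13)*15)*(-14) = (((6 - 12) - 13)*15)*(-14) = ((-6 - 13)*15)*(-14) = -19*15*(-14) = -285*(-14) = 3990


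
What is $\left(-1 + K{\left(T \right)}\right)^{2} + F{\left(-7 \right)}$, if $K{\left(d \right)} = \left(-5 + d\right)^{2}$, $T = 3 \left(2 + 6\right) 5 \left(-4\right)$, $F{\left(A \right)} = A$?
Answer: $55330330169$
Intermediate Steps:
$T = -480$ ($T = 3 \cdot 8 \cdot 5 \left(-4\right) = 24 \cdot 5 \left(-4\right) = 120 \left(-4\right) = -480$)
$\left(-1 + K{\left(T \right)}\right)^{2} + F{\left(-7 \right)} = \left(-1 + \left(-5 - 480\right)^{2}\right)^{2} - 7 = \left(-1 + \left(-485\right)^{2}\right)^{2} - 7 = \left(-1 + 235225\right)^{2} - 7 = 235224^{2} - 7 = 55330330176 - 7 = 55330330169$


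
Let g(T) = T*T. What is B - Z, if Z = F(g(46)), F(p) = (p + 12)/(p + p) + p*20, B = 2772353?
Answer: 1444187191/529 ≈ 2.7300e+6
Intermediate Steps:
g(T) = T²
F(p) = 20*p + (12 + p)/(2*p) (F(p) = (12 + p)/((2*p)) + 20*p = (12 + p)*(1/(2*p)) + 20*p = (12 + p)/(2*p) + 20*p = 20*p + (12 + p)/(2*p))
Z = 22387546/529 (Z = ½ + 6/(46²) + 20*46² = ½ + 6/2116 + 20*2116 = ½ + 6*(1/2116) + 42320 = ½ + 3/1058 + 42320 = 22387546/529 ≈ 42321.)
B - Z = 2772353 - 1*22387546/529 = 2772353 - 22387546/529 = 1444187191/529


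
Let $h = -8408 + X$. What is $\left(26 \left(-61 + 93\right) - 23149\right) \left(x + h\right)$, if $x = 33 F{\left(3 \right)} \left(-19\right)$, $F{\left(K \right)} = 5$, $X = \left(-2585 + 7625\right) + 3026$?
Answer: $77596209$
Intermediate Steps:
$X = 8066$ ($X = 5040 + 3026 = 8066$)
$x = -3135$ ($x = 33 \cdot 5 \left(-19\right) = 165 \left(-19\right) = -3135$)
$h = -342$ ($h = -8408 + 8066 = -342$)
$\left(26 \left(-61 + 93\right) - 23149\right) \left(x + h\right) = \left(26 \left(-61 + 93\right) - 23149\right) \left(-3135 - 342\right) = \left(26 \cdot 32 - 23149\right) \left(-3477\right) = \left(832 - 23149\right) \left(-3477\right) = \left(-22317\right) \left(-3477\right) = 77596209$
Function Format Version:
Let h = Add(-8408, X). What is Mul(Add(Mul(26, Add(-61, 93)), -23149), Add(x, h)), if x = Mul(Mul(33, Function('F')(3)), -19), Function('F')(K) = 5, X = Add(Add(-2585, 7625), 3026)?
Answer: 77596209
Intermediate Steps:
X = 8066 (X = Add(5040, 3026) = 8066)
x = -3135 (x = Mul(Mul(33, 5), -19) = Mul(165, -19) = -3135)
h = -342 (h = Add(-8408, 8066) = -342)
Mul(Add(Mul(26, Add(-61, 93)), -23149), Add(x, h)) = Mul(Add(Mul(26, Add(-61, 93)), -23149), Add(-3135, -342)) = Mul(Add(Mul(26, 32), -23149), -3477) = Mul(Add(832, -23149), -3477) = Mul(-22317, -3477) = 77596209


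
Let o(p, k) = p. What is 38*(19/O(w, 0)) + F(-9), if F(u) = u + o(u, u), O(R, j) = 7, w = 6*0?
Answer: 596/7 ≈ 85.143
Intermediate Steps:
w = 0
F(u) = 2*u (F(u) = u + u = 2*u)
38*(19/O(w, 0)) + F(-9) = 38*(19/7) + 2*(-9) = 38*(19*(⅐)) - 18 = 38*(19/7) - 18 = 722/7 - 18 = 596/7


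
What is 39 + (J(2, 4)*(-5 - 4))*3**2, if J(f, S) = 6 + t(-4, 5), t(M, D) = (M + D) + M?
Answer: -204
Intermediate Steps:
t(M, D) = D + 2*M (t(M, D) = (D + M) + M = D + 2*M)
J(f, S) = 3 (J(f, S) = 6 + (5 + 2*(-4)) = 6 + (5 - 8) = 6 - 3 = 3)
39 + (J(2, 4)*(-5 - 4))*3**2 = 39 + (3*(-5 - 4))*3**2 = 39 + (3*(-9))*9 = 39 - 27*9 = 39 - 243 = -204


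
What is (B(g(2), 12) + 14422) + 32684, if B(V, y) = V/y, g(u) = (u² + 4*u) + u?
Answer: 282643/6 ≈ 47107.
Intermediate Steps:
g(u) = u² + 5*u
(B(g(2), 12) + 14422) + 32684 = ((2*(5 + 2))/12 + 14422) + 32684 = ((2*7)*(1/12) + 14422) + 32684 = (14*(1/12) + 14422) + 32684 = (7/6 + 14422) + 32684 = 86539/6 + 32684 = 282643/6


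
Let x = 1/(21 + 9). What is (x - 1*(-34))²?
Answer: 1042441/900 ≈ 1158.3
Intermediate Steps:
x = 1/30 ≈ 0.033333
(x - 1*(-34))² = (1/30 - 1*(-34))² = (1/30 + 34)² = (1021/30)² = 1042441/900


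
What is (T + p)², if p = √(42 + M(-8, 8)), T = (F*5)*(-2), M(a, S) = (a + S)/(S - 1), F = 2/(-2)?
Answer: (10 + √42)² ≈ 271.61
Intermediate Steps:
F = -1 (F = 2*(-½) = -1)
M(a, S) = (S + a)/(-1 + S)
T = 10 (T = -1*5*(-2) = -5*(-2) = 10)
p = √42 (p = √(42 + (8 - 8)/(-1 + 8)) = √(42 + 0/7) = √(42 + (⅐)*0) = √(42 + 0) = √42 ≈ 6.4807)
(T + p)² = (10 + √42)²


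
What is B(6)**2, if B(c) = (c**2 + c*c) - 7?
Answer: 4225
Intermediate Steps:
B(c) = -7 + 2*c**2 (B(c) = (c**2 + c**2) - 7 = 2*c**2 - 7 = -7 + 2*c**2)
B(6)**2 = (-7 + 2*6**2)**2 = (-7 + 2*36)**2 = (-7 + 72)**2 = 65**2 = 4225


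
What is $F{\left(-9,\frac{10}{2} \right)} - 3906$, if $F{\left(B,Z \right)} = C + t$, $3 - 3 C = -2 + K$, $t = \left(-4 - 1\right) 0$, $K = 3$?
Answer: $- \frac{11716}{3} \approx -3905.3$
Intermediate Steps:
$t = 0$ ($t = \left(-5\right) 0 = 0$)
$C = \frac{2}{3}$ ($C = 1 - \frac{-2 + 3}{3} = 1 - \frac{1}{3} = \frac{2}{3} \approx 0.66667$)
$F{\left(B,Z \right)} = \frac{2}{3}$ ($F{\left(B,Z \right)} = \frac{2}{3} + 0 = \frac{2}{3}$)
$F{\left(-9,\frac{10}{2} \right)} - 3906 = \frac{2}{3} - 3906 = - \frac{11716}{3}$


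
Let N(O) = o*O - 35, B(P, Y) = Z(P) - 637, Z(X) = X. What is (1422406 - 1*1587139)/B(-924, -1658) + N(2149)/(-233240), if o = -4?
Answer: 784404039/7430360 ≈ 105.57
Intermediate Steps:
B(P, Y) = -637 + P (B(P, Y) = P - 637 = -637 + P)
N(O) = -35 - 4*O (N(O) = -4*O - 35 = -35 - 4*O)
(1422406 - 1*1587139)/B(-924, -1658) + N(2149)/(-233240) = (1422406 - 1*1587139)/(-637 - 924) + (-35 - 4*2149)/(-233240) = (1422406 - 1587139)/(-1561) + (-35 - 8596)*(-1/233240) = -164733*(-1/1561) - 8631*(-1/233240) = 164733/1561 + 1233/33320 = 784404039/7430360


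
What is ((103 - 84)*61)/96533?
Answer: 1159/96533 ≈ 0.012006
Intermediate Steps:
((103 - 84)*61)/96533 = (19*61)*(1/96533) = 1159*(1/96533) = 1159/96533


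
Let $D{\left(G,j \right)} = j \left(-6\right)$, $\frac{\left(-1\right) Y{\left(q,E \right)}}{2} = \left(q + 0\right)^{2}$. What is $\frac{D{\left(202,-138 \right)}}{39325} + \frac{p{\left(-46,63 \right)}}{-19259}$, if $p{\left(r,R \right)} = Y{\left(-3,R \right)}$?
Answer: $\frac{16654302}{757360175} \approx 0.02199$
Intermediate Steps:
$Y{\left(q,E \right)} = - 2 q^{2}$ ($Y{\left(q,E \right)} = - 2 \left(q + 0\right)^{2} = - 2 q^{2}$)
$p{\left(r,R \right)} = -18$ ($p{\left(r,R \right)} = - 2 \left(-3\right)^{2} = \left(-2\right) 9 = -18$)
$D{\left(G,j \right)} = - 6 j$
$\frac{D{\left(202,-138 \right)}}{39325} + \frac{p{\left(-46,63 \right)}}{-19259} = \frac{\left(-6\right) \left(-138\right)}{39325} - \frac{18}{-19259} = 828 \cdot \frac{1}{39325} - - \frac{18}{19259} = \frac{828}{39325} + \frac{18}{19259} = \frac{16654302}{757360175}$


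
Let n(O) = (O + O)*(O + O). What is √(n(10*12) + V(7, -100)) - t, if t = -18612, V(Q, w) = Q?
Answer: 18612 + √57607 ≈ 18852.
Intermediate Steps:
n(O) = 4*O² (n(O) = (2*O)*(2*O) = 4*O²)
√(n(10*12) + V(7, -100)) - t = √(4*(10*12)² + 7) - 1*(-18612) = √(4*120² + 7) + 18612 = √(4*14400 + 7) + 18612 = √(57600 + 7) + 18612 = √57607 + 18612 = 18612 + √57607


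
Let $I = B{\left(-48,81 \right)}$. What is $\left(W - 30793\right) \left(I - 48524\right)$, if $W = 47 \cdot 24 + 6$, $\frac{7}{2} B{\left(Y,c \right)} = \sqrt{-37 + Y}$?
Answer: $1439173316 - 8474 i \sqrt{85} \approx 1.4392 \cdot 10^{9} - 78126.0 i$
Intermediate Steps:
$B{\left(Y,c \right)} = \frac{2 \sqrt{-37 + Y}}{7}$
$I = \frac{2 i \sqrt{85}}{7}$ ($I = \frac{2 \sqrt{-37 - 48}}{7} = \frac{2 \sqrt{-85}}{7} = \frac{2 i \sqrt{85}}{7} \approx 2.6342 i$)
$W = 1134$ ($W = 1128 + 6 = 1134$)
$\left(W - 30793\right) \left(I - 48524\right) = \left(1134 - 30793\right) \left(\frac{2 i \sqrt{85}}{7} - 48524\right) = - 29659 \left(-48524 + \frac{2 i \sqrt{85}}{7}\right) = 1439173316 - 8474 i \sqrt{85}$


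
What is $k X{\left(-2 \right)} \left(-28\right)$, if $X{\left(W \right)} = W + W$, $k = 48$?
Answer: $5376$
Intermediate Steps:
$X{\left(W \right)} = 2 W$
$k X{\left(-2 \right)} \left(-28\right) = 48 \cdot 2 \left(-2\right) \left(-28\right) = 48 \left(-4\right) \left(-28\right) = \left(-192\right) \left(-28\right) = 5376$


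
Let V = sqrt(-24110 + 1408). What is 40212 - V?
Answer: 40212 - I*sqrt(22702) ≈ 40212.0 - 150.67*I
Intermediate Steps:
V = I*sqrt(22702) (V = sqrt(-22702) = I*sqrt(22702) ≈ 150.67*I)
40212 - V = 40212 - I*sqrt(22702)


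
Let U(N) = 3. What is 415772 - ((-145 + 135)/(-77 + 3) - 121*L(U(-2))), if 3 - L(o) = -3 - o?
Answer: 15423852/37 ≈ 4.1686e+5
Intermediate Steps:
L(o) = 6 + o (L(o) = 3 - (-3 - o) = 3 + (3 + o) = 6 + o)
415772 - ((-145 + 135)/(-77 + 3) - 121*L(U(-2))) = 415772 - ((-145 + 135)/(-77 + 3) - 121*(6 + 3)) = 415772 - (-10/(-74) - 121*9) = 415772 - (-10*(-1/74) - 1089) = 415772 - (5/37 - 1089) = 415772 - 1*(-40288/37) = 415772 + 40288/37 = 15423852/37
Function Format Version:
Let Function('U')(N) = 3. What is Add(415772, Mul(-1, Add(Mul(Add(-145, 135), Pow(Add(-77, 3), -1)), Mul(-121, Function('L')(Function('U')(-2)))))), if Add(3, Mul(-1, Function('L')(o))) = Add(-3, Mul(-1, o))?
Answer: Rational(15423852, 37) ≈ 4.1686e+5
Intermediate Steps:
Function('L')(o) = Add(6, o) (Function('L')(o) = Add(3, Mul(-1, Add(-3, Mul(-1, o)))) = Add(3, Add(3, o)) = Add(6, o))
Add(415772, Mul(-1, Add(Mul(Add(-145, 135), Pow(Add(-77, 3), -1)), Mul(-121, Function('L')(Function('U')(-2)))))) = Add(415772, Mul(-1, Add(Mul(Add(-145, 135), Pow(Add(-77, 3), -1)), Mul(-121, Add(6, 3))))) = Add(415772, Mul(-1, Add(Mul(-10, Pow(-74, -1)), Mul(-121, 9)))) = Add(415772, Mul(-1, Add(Mul(-10, Rational(-1, 74)), -1089))) = Add(415772, Mul(-1, Add(Rational(5, 37), -1089))) = Add(415772, Mul(-1, Rational(-40288, 37))) = Add(415772, Rational(40288, 37)) = Rational(15423852, 37)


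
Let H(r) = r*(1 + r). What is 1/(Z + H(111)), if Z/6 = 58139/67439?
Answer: 67439/838750482 ≈ 8.0404e-5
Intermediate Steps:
Z = 348834/67439 (Z = 6*(58139/67439) = 348834/67439 ≈ 5.1726)
1/(Z + H(111)) = 1/(348834/67439 + 111*(1 + 111)) = 1/(348834/67439 + 111*112) = 1/(348834/67439 + 12432) = 1/(838750482/67439) = 67439/838750482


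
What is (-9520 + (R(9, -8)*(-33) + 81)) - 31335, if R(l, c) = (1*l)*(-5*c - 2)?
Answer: -52060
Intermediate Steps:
R(l, c) = l*(-2 - 5*c)
(-9520 + (R(9, -8)*(-33) + 81)) - 31335 = (-9520 + (-1*9*(2 + 5*(-8))*(-33) + 81)) - 31335 = (-9520 + (-1*9*(2 - 40)*(-33) + 81)) - 31335 = (-9520 + (-1*9*(-38)*(-33) + 81)) - 31335 = (-9520 + (342*(-33) + 81)) - 31335 = (-9520 + (-11286 + 81)) - 31335 = (-9520 - 11205) - 31335 = -20725 - 31335 = -52060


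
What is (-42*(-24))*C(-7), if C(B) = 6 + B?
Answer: -1008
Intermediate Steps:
(-42*(-24))*C(-7) = (-42*(-24))*(6 - 7) = 1008*(-1) = -1008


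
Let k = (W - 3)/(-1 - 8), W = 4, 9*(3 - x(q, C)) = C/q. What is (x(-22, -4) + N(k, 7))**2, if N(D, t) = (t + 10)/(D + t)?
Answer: 1118032969/37675044 ≈ 29.676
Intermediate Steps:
x(q, C) = 3 - C/(9*q)
k = -1/9 (k = (4 - 3)/(-1 - 8) = 1/(-9) = 1*(-1/9) = -1/9 ≈ -0.11111)
N(D, t) = (10 + t)/(D + t)
(x(-22, -4) + N(k, 7))**2 = ((3 - 1/9*(-4)/(-22)) + (10 + 7)/(-1/9 + 7))**2 = ((3 - 1/9*(-4)*(-1/22)) + 17/(62/9))**2 = ((3 - 2/99) + (9/62)*17)**2 = (295/99 + 153/62)**2 = (33437/6138)**2 = 1118032969/37675044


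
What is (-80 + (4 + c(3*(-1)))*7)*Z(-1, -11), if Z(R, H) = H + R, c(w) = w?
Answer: 876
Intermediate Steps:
(-80 + (4 + c(3*(-1)))*7)*Z(-1, -11) = (-80 + (4 + 3*(-1))*7)*(-11 - 1) = (-80 + (4 - 3)*7)*(-12) = (-80 + 1*7)*(-12) = (-80 + 7)*(-12) = -73*(-12) = 876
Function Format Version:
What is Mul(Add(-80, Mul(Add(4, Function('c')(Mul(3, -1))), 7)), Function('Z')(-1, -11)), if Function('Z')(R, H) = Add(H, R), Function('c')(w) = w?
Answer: 876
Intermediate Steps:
Mul(Add(-80, Mul(Add(4, Function('c')(Mul(3, -1))), 7)), Function('Z')(-1, -11)) = Mul(Add(-80, Mul(Add(4, Mul(3, -1)), 7)), Add(-11, -1)) = Mul(Add(-80, Mul(Add(4, -3), 7)), -12) = Mul(Add(-80, Mul(1, 7)), -12) = Mul(Add(-80, 7), -12) = Mul(-73, -12) = 876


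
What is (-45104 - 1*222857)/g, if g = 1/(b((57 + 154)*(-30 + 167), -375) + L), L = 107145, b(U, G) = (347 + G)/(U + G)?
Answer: -29256184022594/1019 ≈ -2.8711e+10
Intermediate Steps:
b(U, G) = (347 + G)/(G + U)
g = 1019/109180754 (g = 1/((347 - 375)/(-375 + (57 + 154)*(-30 + 167)) + 107145) = 1/(-28/(-375 + 211*137) + 107145) = 1/(-28/(-375 + 28907) + 107145) = 1/(-28/28532 + 107145) = 1/((1/28532)*(-28) + 107145) = 1/(-1/1019 + 107145) = 1/(109180754/1019) = 1019/109180754 ≈ 9.3331e-6)
(-45104 - 1*222857)/g = (-45104 - 1*222857)/(1019/109180754) = (-45104 - 222857)*(109180754/1019) = -267961*109180754/1019 = -29256184022594/1019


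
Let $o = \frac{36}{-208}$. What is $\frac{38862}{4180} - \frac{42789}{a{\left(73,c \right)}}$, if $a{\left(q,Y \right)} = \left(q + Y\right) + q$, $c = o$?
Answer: $- \frac{4502963247}{15848470} \approx -284.13$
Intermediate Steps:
$o = - \frac{9}{52}$ ($o = 36 \left(- \frac{1}{208}\right) = - \frac{9}{52} \approx -0.17308$)
$c = - \frac{9}{52} \approx -0.17308$
$a{\left(q,Y \right)} = Y + 2 q$ ($a{\left(q,Y \right)} = \left(Y + q\right) + q = Y + 2 q$)
$\frac{38862}{4180} - \frac{42789}{a{\left(73,c \right)}} = \frac{38862}{4180} - \frac{42789}{- \frac{9}{52} + 2 \cdot 73} = 38862 \cdot \frac{1}{4180} - \frac{42789}{- \frac{9}{52} + 146} = \frac{19431}{2090} - \frac{42789}{\frac{7583}{52}} = \frac{19431}{2090} - \frac{2225028}{7583} = - \frac{4502963247}{15848470}$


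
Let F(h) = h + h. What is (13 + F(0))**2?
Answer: 169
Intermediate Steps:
F(h) = 2*h
(13 + F(0))**2 = (13 + 2*0)**2 = (13 + 0)**2 = 13**2 = 169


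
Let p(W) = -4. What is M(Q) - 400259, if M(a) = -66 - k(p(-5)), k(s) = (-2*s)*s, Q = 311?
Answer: -400293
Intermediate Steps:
k(s) = -2*s**2
M(a) = -34 (M(a) = -66 - (-2)*(-4)**2 = -66 - (-2)*16 = -66 - 1*(-32) = -66 + 32 = -34)
M(Q) - 400259 = -34 - 400259 = -400293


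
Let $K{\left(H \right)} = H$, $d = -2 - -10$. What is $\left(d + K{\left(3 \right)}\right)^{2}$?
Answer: $121$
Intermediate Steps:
$d = 8$ ($d = -2 + 10 = 8$)
$\left(d + K{\left(3 \right)}\right)^{2} = \left(8 + 3\right)^{2} = 11^{2} = 121$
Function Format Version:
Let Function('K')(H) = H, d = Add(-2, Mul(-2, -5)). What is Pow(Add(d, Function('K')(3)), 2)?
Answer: 121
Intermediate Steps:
d = 8 (d = Add(-2, 10) = 8)
Pow(Add(d, Function('K')(3)), 2) = Pow(Add(8, 3), 2) = Pow(11, 2) = 121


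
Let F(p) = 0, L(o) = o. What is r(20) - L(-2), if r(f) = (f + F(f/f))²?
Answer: 402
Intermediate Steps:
r(f) = f² (r(f) = (f + 0)² = f²)
r(20) - L(-2) = 20² - 1*(-2) = 400 + 2 = 402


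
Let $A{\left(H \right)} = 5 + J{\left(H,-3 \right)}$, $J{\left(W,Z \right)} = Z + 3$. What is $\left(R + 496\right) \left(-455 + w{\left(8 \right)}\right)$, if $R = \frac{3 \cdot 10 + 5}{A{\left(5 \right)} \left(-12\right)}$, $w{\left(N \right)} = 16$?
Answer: $- \frac{2609855}{12} \approx -2.1749 \cdot 10^{5}$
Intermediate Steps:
$J{\left(W,Z \right)} = 3 + Z$
$A{\left(H \right)} = 5$ ($A{\left(H \right)} = 5 + \left(3 - 3\right) = 5 + 0 = 5$)
$R = - \frac{7}{12}$ ($R = \frac{3 \cdot 10 + 5}{5 \left(-12\right)} = \frac{30 + 5}{-60} = 35 \left(- \frac{1}{60}\right) = - \frac{7}{12} \approx -0.58333$)
$\left(R + 496\right) \left(-455 + w{\left(8 \right)}\right) = \left(- \frac{7}{12} + 496\right) \left(-455 + 16\right) = \frac{5945}{12} \left(-439\right) = - \frac{2609855}{12}$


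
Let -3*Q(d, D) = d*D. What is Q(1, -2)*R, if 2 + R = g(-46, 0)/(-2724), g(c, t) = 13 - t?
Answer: -5461/4086 ≈ -1.3365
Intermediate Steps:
Q(d, D) = -D*d/3 (Q(d, D) = -d*D/3 = -D*d/3)
R = -5461/2724 (R = -2 + (13 - 1*0)/(-2724) = -2 + (13 + 0)*(-1/2724) = -2 + 13*(-1/2724) = -2 - 13/2724 = -5461/2724 ≈ -2.0048)
Q(1, -2)*R = -⅓*(-2)*1*(-5461/2724) = (⅔)*(-5461/2724) = -5461/4086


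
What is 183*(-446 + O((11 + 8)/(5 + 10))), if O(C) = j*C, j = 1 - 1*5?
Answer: -412726/5 ≈ -82545.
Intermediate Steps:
j = -4 (j = 1 - 5 = -4)
O(C) = -4*C
183*(-446 + O((11 + 8)/(5 + 10))) = 183*(-446 - 4*(11 + 8)/(5 + 10)) = 183*(-446 - 76/15) = 183*(-6766/15) = -412726/5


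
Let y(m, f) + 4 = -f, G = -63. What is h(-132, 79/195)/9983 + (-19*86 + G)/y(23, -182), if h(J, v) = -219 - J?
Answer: -16956637/1776974 ≈ -9.5424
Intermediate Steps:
y(m, f) = -4 - f
h(-132, 79/195)/9983 + (-19*86 + G)/y(23, -182) = (-219 - 1*(-132))/9983 + (-19*86 - 63)/(-4 - 1*(-182)) = (-219 + 132)*(1/9983) + (-1634 - 63)/(-4 + 182) = -87*1/9983 - 1697/178 = -87/9983 - 1697*1/178 = -87/9983 - 1697/178 = -16956637/1776974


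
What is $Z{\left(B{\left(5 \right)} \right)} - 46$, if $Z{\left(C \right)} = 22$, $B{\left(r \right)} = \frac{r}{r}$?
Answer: $-24$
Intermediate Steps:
$B{\left(r \right)} = 1$
$Z{\left(B{\left(5 \right)} \right)} - 46 = 22 - 46 = -24$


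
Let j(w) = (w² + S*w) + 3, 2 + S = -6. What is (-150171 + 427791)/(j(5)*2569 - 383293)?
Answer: -277620/414121 ≈ -0.67038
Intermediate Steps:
S = -8 (S = -2 - 6 = -8)
j(w) = 3 + w² - 8*w (j(w) = (w² - 8*w) + 3 = 3 + w² - 8*w)
(-150171 + 427791)/(j(5)*2569 - 383293) = (-150171 + 427791)/((3 + 5² - 8*5)*2569 - 383293) = 277620/((3 + 25 - 40)*2569 - 383293) = 277620/(-12*2569 - 383293) = 277620/(-30828 - 383293) = 277620/(-414121) = 277620*(-1/414121) = -277620/414121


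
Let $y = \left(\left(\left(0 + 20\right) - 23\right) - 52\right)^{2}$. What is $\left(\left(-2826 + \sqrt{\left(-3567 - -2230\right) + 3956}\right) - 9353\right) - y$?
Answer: $-15204 + 3 \sqrt{291} \approx -15153.0$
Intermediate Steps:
$y = 3025$ ($y = \left(\left(20 - 23\right) - 52\right)^{2} = \left(-3 - 52\right)^{2} = \left(-55\right)^{2} = 3025$)
$\left(\left(-2826 + \sqrt{\left(-3567 - -2230\right) + 3956}\right) - 9353\right) - y = \left(\left(-2826 + \sqrt{\left(-3567 - -2230\right) + 3956}\right) - 9353\right) - 3025 = \left(\left(-2826 + \sqrt{\left(-3567 + 2230\right) + 3956}\right) - 9353\right) - 3025 = \left(\left(-2826 + \sqrt{-1337 + 3956}\right) - 9353\right) - 3025 = \left(\left(-2826 + \sqrt{2619}\right) - 9353\right) - 3025 = \left(\left(-2826 + 3 \sqrt{291}\right) - 9353\right) - 3025 = \left(-12179 + 3 \sqrt{291}\right) - 3025 = -15204 + 3 \sqrt{291}$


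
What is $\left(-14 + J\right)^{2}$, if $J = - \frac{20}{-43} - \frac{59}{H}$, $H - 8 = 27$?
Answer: $\frac{524730649}{2265025} \approx 231.67$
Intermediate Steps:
$H = 35$ ($H = 8 + 27 = 35$)
$J = - \frac{1837}{1505}$ ($J = - \frac{20}{-43} - \frac{59}{35} = \left(-20\right) \left(- \frac{1}{43}\right) - \frac{59}{35} = \frac{20}{43} - \frac{59}{35} = - \frac{1837}{1505} \approx -1.2206$)
$\left(-14 + J\right)^{2} = \left(-14 - \frac{1837}{1505}\right)^{2} = \left(- \frac{22907}{1505}\right)^{2} = \frac{524730649}{2265025}$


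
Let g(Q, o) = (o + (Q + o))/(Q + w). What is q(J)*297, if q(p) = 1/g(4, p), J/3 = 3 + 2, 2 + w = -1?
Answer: 297/34 ≈ 8.7353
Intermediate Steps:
w = -3 (w = -2 - 1 = -3)
g(Q, o) = (Q + 2*o)/(-3 + Q) (g(Q, o) = (o + (Q + o))/(Q - 3) = (Q + 2*o)/(-3 + Q))
J = 15 (J = 3*(3 + 2) = 3*5 = 15)
q(p) = 1/(4 + 2*p) (q(p) = 1/((4 + 2*p)/(-3 + 4)) = 1/((4 + 2*p)/1) = 1/(1*(4 + 2*p)) = 1/(4 + 2*p))
q(J)*297 = (1/(2*(2 + 15)))*297 = ((½)/17)*297 = ((½)*(1/17))*297 = (1/34)*297 = 297/34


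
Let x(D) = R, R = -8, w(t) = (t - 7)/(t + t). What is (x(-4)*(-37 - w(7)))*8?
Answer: 2368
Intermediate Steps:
w(t) = (-7 + t)/(2*t) (w(t) = (-7 + t)/((2*t)) = (-7 + t)*(1/(2*t)) = (-7 + t)/(2*t))
x(D) = -8
(x(-4)*(-37 - w(7)))*8 = -8*(-37 - (-7 + 7)/(2*7))*8 = -8*(-37 - 0/(2*7))*8 = -8*(-37 - 1*0)*8 = -8*(-37 + 0)*8 = -8*(-37)*8 = 296*8 = 2368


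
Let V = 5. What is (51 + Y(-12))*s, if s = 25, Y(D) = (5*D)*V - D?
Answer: -5925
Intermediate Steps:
Y(D) = 24*D (Y(D) = (5*D)*5 - D = 25*D - D = 24*D)
(51 + Y(-12))*s = (51 + 24*(-12))*25 = (51 - 288)*25 = -237*25 = -5925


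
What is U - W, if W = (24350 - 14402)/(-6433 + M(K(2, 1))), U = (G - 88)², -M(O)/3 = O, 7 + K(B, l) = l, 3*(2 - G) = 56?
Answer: 632582872/57735 ≈ 10957.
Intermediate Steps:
G = -50/3 (G = 2 - ⅓*56 = 2 - 56/3 = -50/3 ≈ -16.667)
K(B, l) = -7 + l
M(O) = -3*O
U = 98596/9 (U = (-50/3 - 88)² = (-314/3)² = 98596/9 ≈ 10955.)
W = -9948/6415 (W = (24350 - 14402)/(-6433 - 3*(-7 + 1)) = 9948/(-6433 - 3*(-6)) = 9948/(-6433 + 18) = 9948/(-6415) = 9948*(-1/6415) = -9948/6415 ≈ -1.5507)
U - W = 98596/9 - 1*(-9948/6415) = 98596/9 + 9948/6415 = 632582872/57735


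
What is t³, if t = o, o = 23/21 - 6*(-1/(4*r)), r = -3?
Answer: 15625/74088 ≈ 0.21090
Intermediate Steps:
o = 25/42 (o = 23/21 - 6/((-4*(-3))) = 23*(1/21) - 6/12 = 23/21 - 6*1/12 = 23/21 - ½ = 25/42 ≈ 0.59524)
t = 25/42 ≈ 0.59524
t³ = (25/42)³ = 15625/74088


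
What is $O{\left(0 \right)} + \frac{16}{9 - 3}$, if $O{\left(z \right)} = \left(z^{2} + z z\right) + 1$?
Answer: $\frac{11}{3} \approx 3.6667$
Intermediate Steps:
$O{\left(z \right)} = 1 + 2 z^{2}$ ($O{\left(z \right)} = \left(z^{2} + z^{2}\right) + 1 = 2 z^{2} + 1 = 1 + 2 z^{2}$)
$O{\left(0 \right)} + \frac{16}{9 - 3} = \left(1 + 2 \cdot 0^{2}\right) + \frac{16}{9 - 3} = \left(1 + 2 \cdot 0\right) + \frac{16}{6} = \left(1 + 0\right) + 16 \cdot \frac{1}{6} = 1 + \frac{8}{3} = \frac{11}{3}$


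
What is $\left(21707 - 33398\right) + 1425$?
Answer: $-10266$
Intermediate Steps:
$\left(21707 - 33398\right) + 1425 = -11691 + 1425 = -10266$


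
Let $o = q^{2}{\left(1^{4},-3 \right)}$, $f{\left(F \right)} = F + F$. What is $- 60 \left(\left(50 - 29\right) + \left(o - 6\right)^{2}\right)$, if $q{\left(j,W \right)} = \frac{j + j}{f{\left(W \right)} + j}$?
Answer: $- \frac{413292}{125} \approx -3306.3$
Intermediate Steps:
$f{\left(F \right)} = 2 F$
$q{\left(j,W \right)} = \frac{2 j}{j + 2 W}$ ($q{\left(j,W \right)} = \frac{j + j}{2 W + j} = \frac{2 j}{j + 2 W}$)
$o = \frac{4}{25}$ ($o = \left(\frac{2 \cdot 1^{4}}{1^{4} + 2 \left(-3\right)}\right)^{2} = \left(2 \cdot 1 \frac{1}{1 - 6}\right)^{2} = \left(2 \cdot 1 \frac{1}{-5}\right)^{2} = \left(2 \cdot 1 \left(- \frac{1}{5}\right)\right)^{2} = \left(- \frac{2}{5}\right)^{2} = \frac{4}{25} \approx 0.16$)
$- 60 \left(\left(50 - 29\right) + \left(o - 6\right)^{2}\right) = - 60 \left(\left(50 - 29\right) + \left(\frac{4}{25} - 6\right)^{2}\right) = - 60 \left(\left(50 - 29\right) + \left(- \frac{146}{25}\right)^{2}\right) = - 60 \left(21 + \frac{21316}{625}\right) = \left(-60\right) \frac{34441}{625} = - \frac{413292}{125}$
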